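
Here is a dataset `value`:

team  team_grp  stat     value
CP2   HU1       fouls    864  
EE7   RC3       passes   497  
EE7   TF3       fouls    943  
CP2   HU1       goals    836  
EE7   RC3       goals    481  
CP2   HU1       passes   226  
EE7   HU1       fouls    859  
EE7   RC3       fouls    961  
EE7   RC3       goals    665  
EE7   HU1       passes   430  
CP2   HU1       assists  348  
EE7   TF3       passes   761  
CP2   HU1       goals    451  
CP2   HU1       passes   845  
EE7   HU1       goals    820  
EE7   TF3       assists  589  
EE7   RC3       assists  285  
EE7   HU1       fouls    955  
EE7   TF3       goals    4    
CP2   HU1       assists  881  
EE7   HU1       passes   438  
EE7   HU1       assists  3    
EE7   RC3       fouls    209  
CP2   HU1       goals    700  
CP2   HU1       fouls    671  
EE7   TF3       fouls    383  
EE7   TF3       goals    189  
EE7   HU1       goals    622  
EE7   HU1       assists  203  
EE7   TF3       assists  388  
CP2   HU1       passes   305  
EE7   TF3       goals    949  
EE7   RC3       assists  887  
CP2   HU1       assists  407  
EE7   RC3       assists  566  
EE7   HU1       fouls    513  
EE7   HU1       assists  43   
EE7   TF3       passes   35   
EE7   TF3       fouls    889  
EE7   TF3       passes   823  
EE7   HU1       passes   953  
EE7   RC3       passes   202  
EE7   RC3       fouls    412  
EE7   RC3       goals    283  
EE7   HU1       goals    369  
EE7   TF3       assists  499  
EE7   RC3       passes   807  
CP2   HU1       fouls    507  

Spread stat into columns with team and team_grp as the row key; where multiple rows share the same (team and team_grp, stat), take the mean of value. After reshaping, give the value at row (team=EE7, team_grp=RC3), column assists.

Rows with team=EE7, team_grp=RC3 and stat=assists: value values are 285, 887, 566.
(285 + 887 + 566) / 3 = 579.33.

579.33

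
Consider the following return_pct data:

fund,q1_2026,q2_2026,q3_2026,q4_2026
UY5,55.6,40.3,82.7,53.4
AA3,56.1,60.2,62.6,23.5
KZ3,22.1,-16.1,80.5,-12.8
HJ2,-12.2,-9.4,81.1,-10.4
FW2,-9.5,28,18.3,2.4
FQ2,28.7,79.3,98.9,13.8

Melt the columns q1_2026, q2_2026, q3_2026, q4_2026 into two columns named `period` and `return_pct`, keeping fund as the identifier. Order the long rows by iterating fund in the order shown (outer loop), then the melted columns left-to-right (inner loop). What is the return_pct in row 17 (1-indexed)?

24 rows total (6 × 4). Row 17: index ⌊(17-1)/4⌋ = 4 into fund → FW2; (17-1) mod 4 = 0 into the melted columns → q1_2026.
So row 17 is (FW2, q1_2026, -9.5); return_pct = -9.5.

-9.5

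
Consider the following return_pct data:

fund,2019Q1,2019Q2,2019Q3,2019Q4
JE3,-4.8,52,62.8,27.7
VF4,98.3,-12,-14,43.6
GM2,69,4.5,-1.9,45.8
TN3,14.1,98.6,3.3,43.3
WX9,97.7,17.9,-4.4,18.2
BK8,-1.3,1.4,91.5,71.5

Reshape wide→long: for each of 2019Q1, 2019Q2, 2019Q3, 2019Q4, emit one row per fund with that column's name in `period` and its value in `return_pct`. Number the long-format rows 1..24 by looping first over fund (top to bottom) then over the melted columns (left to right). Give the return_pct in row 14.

98.6

24 rows total (6 × 4). Row 14: index ⌊(14-1)/4⌋ = 3 into fund → TN3; (14-1) mod 4 = 1 into the melted columns → 2019Q2.
So row 14 is (TN3, 2019Q2, 98.6); return_pct = 98.6.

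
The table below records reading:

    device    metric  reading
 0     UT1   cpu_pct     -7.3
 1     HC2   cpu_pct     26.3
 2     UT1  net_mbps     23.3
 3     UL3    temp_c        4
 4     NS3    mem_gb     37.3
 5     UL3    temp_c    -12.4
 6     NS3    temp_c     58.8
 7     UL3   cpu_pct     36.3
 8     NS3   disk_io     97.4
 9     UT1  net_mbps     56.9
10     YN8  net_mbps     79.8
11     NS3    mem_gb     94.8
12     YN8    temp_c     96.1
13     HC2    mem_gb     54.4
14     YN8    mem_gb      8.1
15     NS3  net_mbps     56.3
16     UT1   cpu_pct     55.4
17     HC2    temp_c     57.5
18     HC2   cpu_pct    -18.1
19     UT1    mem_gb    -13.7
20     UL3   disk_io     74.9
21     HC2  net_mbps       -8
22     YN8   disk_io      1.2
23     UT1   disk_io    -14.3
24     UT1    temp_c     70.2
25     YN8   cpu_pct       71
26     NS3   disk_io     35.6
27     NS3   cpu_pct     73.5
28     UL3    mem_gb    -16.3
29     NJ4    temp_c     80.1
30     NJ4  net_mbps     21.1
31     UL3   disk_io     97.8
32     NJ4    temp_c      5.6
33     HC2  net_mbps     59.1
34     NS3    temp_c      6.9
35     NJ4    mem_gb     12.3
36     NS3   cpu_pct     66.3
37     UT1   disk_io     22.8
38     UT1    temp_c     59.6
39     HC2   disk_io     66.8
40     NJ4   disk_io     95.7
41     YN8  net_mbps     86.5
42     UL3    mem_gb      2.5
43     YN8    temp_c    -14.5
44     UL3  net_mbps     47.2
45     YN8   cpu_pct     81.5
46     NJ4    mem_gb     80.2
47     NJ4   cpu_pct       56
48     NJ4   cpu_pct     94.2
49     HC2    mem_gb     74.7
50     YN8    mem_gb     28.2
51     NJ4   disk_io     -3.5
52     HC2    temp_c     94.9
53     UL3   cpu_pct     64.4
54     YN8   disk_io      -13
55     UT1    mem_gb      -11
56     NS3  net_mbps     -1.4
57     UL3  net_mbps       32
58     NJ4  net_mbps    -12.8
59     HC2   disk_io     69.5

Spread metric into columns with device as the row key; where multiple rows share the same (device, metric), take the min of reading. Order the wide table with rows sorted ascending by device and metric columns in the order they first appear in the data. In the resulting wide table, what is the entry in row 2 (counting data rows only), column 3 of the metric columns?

With rows sorted ascending by device, row 2 is device=NJ4. metric columns in first-appearance order: cpu_pct, net_mbps, temp_c, mem_gb, disk_io; column 3 is temp_c.
Long rows with device=NJ4, metric=temp_c: min(80.1, 5.6) = 5.6.

5.6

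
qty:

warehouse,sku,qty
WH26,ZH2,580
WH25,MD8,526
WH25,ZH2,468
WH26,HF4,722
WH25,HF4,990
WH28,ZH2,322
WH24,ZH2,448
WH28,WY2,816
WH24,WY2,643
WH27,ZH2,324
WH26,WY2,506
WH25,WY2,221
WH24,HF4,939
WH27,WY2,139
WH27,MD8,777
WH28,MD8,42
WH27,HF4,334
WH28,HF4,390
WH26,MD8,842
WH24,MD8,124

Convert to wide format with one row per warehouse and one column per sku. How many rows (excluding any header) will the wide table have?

5

5 distinct warehouse values → 5 rows.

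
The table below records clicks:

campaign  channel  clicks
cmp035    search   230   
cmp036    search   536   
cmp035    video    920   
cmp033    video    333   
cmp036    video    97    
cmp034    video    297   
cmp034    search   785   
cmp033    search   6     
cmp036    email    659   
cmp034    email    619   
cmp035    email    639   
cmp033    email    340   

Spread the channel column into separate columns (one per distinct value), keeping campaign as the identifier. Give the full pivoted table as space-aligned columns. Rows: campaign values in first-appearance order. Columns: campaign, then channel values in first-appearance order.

campaign  search  video  email
cmp035    230     920    639  
cmp036    536     97     659  
cmp033    6       333    340  
cmp034    785     297    619  

Columns: campaign plus the 3 distinct channel values (search, video, email).
For example, row cmp035 column search takes clicks=230 from the long row (cmp035, search).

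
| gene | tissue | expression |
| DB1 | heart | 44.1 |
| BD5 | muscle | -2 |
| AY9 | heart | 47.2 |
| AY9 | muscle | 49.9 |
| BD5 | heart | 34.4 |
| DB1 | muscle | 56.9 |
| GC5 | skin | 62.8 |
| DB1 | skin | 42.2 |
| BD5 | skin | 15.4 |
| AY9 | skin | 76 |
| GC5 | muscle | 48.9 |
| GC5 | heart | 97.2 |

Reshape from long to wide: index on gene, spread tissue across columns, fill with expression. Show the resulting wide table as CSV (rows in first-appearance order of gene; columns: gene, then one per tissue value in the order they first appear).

gene,heart,muscle,skin
DB1,44.1,56.9,42.2
BD5,34.4,-2,15.4
AY9,47.2,49.9,76
GC5,97.2,48.9,62.8

Columns: gene plus the 3 distinct tissue values (heart, muscle, skin).
For example, row DB1 column heart takes expression=44.1 from the long row (DB1, heart).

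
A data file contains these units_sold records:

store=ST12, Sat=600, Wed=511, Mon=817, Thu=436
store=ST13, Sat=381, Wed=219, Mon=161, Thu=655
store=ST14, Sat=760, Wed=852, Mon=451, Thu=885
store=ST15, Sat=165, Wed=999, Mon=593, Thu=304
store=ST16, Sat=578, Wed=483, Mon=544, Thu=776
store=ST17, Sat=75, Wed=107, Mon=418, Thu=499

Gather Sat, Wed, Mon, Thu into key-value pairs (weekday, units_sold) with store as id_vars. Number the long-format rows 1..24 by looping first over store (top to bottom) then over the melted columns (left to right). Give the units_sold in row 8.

655

24 rows total (6 × 4). Row 8: index ⌊(8-1)/4⌋ = 1 into store → ST13; (8-1) mod 4 = 3 into the melted columns → Thu.
So row 8 is (ST13, Thu, 655); units_sold = 655.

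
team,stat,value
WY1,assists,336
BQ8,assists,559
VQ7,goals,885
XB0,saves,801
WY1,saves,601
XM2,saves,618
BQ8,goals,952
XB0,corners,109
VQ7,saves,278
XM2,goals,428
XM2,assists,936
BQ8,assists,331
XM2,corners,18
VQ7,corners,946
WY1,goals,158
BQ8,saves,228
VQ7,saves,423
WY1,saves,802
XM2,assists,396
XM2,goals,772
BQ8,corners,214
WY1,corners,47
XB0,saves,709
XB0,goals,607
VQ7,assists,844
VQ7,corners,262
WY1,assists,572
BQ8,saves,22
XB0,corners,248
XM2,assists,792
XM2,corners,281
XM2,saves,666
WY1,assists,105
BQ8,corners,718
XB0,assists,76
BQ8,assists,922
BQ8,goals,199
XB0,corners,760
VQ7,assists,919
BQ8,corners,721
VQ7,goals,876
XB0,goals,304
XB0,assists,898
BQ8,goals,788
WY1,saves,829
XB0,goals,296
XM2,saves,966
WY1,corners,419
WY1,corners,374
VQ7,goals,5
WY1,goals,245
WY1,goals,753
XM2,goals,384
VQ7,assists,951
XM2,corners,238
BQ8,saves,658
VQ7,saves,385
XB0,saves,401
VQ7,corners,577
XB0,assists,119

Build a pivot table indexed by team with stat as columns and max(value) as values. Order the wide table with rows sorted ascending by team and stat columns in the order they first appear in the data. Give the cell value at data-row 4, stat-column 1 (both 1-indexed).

898

With rows sorted ascending by team, row 4 is team=XB0. stat columns in first-appearance order: assists, goals, saves, corners; column 1 is assists.
Long rows with team=XB0, stat=assists: max(76, 898, 119) = 898.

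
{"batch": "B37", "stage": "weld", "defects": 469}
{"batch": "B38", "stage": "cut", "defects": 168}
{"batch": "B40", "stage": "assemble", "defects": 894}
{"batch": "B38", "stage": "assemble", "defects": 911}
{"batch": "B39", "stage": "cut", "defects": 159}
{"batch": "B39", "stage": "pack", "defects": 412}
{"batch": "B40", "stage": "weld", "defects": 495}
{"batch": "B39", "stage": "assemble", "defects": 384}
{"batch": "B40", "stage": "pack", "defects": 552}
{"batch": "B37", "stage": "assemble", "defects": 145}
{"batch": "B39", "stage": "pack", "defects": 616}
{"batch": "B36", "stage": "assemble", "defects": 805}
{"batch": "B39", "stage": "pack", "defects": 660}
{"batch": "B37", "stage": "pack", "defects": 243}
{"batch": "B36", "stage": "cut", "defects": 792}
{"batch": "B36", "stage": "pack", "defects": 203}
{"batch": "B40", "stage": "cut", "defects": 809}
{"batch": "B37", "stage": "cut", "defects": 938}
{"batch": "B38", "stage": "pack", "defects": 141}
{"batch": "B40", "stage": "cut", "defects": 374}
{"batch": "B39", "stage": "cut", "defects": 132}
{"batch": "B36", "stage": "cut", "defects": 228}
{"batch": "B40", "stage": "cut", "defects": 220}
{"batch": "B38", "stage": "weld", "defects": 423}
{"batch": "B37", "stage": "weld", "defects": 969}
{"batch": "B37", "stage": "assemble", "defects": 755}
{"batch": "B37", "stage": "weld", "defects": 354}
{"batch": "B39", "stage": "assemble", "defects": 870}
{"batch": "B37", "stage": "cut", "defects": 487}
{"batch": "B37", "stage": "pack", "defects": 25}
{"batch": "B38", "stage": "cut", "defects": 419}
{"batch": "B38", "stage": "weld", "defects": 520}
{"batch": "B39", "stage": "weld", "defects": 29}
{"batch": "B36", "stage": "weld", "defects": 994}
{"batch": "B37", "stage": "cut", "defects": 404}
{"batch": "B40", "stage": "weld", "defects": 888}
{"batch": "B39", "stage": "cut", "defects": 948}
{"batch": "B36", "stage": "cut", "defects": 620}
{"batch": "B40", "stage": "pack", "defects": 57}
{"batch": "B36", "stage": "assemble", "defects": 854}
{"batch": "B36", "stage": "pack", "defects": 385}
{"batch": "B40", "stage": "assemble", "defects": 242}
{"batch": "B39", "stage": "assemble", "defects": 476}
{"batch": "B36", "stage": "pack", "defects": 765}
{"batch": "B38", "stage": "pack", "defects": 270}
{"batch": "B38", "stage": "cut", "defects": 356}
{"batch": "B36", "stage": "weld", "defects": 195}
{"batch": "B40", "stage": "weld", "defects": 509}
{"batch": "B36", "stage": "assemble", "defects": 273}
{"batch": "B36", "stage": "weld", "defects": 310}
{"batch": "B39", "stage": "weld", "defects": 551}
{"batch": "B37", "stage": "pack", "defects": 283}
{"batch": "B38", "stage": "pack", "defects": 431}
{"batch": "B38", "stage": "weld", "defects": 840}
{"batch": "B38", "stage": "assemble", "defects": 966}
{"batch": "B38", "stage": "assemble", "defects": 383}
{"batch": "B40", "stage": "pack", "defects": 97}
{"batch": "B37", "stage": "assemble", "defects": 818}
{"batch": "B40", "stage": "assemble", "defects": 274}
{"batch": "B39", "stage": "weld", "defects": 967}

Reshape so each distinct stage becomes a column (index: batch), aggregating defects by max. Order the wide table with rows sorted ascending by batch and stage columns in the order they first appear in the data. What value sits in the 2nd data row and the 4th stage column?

283

With rows sorted ascending by batch, row 2 is batch=B37. stage columns in first-appearance order: weld, cut, assemble, pack; column 4 is pack.
Long rows with batch=B37, stage=pack: max(243, 25, 283) = 283.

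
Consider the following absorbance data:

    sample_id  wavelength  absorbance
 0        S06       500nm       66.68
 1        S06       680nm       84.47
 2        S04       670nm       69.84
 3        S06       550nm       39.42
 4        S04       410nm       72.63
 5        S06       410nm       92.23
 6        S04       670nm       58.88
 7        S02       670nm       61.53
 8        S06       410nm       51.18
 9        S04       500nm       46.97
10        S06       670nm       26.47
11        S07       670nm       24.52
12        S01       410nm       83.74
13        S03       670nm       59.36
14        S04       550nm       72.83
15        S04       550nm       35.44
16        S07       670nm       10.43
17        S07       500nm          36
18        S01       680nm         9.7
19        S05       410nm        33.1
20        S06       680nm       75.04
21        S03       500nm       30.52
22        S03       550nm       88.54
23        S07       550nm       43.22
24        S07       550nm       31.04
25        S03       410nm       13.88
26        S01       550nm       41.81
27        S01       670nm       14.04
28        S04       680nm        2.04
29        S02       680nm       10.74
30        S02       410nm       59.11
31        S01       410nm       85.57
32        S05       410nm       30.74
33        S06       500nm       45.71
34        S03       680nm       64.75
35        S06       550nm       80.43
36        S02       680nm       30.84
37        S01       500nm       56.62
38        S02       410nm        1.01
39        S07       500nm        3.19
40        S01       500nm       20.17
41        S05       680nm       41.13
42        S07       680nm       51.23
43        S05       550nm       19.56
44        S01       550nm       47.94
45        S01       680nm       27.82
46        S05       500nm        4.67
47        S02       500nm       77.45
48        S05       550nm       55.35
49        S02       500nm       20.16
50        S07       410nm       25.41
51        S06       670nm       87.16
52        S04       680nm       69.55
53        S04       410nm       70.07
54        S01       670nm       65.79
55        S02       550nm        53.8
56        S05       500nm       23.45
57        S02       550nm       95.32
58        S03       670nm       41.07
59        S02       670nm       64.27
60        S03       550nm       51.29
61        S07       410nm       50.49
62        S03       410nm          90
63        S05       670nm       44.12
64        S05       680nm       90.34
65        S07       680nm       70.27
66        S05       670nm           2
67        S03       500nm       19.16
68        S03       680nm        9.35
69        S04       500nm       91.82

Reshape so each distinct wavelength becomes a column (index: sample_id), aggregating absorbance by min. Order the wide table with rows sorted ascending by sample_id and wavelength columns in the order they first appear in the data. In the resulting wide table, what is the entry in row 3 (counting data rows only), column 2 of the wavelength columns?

With rows sorted ascending by sample_id, row 3 is sample_id=S03. wavelength columns in first-appearance order: 500nm, 680nm, 670nm, 550nm, 410nm; column 2 is 680nm.
Long rows with sample_id=S03, wavelength=680nm: min(64.75, 9.35) = 9.35.

9.35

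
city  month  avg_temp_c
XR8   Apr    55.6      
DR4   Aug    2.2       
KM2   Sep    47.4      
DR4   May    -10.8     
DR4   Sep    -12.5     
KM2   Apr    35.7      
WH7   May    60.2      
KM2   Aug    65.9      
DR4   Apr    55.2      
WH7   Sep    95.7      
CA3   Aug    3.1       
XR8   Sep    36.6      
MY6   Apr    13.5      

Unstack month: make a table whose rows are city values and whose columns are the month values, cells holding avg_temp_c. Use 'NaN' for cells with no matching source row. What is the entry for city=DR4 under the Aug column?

2.2

The long row with city=DR4, month=Aug has avg_temp_c=2.2.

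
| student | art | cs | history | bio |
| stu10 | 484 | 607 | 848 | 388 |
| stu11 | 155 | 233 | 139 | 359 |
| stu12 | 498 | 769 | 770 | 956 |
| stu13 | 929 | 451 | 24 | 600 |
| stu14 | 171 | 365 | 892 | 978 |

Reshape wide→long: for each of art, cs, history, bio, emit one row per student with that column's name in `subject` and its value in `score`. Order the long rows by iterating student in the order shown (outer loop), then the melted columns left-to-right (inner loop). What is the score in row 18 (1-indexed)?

20 rows total (5 × 4). Row 18: index ⌊(18-1)/4⌋ = 4 into student → stu14; (18-1) mod 4 = 1 into the melted columns → cs.
So row 18 is (stu14, cs, 365); score = 365.

365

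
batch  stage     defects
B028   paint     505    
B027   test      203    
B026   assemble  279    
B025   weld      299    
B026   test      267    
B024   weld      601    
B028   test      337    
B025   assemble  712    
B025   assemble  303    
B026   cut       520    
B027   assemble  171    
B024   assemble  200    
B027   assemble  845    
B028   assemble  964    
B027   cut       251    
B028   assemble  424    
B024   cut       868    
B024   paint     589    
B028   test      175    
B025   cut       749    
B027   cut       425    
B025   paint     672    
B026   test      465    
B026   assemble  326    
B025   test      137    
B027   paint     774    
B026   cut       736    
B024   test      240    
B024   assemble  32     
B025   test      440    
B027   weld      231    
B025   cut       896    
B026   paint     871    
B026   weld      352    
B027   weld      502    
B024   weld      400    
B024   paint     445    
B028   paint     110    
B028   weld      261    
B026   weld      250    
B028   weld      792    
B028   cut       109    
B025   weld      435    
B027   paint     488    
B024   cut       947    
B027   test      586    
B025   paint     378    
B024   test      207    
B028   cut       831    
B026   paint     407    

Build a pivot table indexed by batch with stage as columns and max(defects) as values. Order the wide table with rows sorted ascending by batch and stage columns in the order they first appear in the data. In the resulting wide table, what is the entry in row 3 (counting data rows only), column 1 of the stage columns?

871

With rows sorted ascending by batch, row 3 is batch=B026. stage columns in first-appearance order: paint, test, assemble, weld, cut; column 1 is paint.
Long rows with batch=B026, stage=paint: max(871, 407) = 871.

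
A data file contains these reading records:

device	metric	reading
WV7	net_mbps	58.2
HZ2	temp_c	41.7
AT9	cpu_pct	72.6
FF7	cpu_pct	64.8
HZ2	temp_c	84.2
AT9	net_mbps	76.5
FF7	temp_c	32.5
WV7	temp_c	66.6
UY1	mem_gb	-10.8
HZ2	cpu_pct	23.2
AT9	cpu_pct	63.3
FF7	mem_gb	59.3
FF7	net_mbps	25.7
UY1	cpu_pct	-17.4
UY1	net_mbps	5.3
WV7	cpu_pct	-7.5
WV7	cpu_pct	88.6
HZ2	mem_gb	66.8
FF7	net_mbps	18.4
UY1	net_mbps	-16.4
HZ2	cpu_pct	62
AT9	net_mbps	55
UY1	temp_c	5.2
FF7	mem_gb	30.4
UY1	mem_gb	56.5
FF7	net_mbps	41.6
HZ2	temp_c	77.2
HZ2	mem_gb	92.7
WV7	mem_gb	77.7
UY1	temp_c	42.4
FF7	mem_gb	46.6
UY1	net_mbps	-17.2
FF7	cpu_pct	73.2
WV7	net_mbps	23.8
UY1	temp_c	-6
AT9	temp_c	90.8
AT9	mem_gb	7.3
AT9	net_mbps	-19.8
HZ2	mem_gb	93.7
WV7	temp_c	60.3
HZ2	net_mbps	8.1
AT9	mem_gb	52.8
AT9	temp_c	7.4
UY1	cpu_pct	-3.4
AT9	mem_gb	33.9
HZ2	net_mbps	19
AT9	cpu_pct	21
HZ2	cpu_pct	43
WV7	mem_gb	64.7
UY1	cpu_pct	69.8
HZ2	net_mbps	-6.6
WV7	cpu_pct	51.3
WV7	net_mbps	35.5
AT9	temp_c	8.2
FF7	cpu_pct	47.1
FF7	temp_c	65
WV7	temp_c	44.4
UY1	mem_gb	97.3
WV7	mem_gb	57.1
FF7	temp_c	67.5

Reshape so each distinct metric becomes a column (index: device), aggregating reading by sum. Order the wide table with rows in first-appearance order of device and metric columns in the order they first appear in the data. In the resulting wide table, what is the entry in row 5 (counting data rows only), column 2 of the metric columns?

41.6

With rows in first-appearance order of device, row 5 is device=UY1. metric columns in first-appearance order: net_mbps, temp_c, cpu_pct, mem_gb; column 2 is temp_c.
Long rows with device=UY1, metric=temp_c: 5.2 + 42.4 + -6 = 41.6.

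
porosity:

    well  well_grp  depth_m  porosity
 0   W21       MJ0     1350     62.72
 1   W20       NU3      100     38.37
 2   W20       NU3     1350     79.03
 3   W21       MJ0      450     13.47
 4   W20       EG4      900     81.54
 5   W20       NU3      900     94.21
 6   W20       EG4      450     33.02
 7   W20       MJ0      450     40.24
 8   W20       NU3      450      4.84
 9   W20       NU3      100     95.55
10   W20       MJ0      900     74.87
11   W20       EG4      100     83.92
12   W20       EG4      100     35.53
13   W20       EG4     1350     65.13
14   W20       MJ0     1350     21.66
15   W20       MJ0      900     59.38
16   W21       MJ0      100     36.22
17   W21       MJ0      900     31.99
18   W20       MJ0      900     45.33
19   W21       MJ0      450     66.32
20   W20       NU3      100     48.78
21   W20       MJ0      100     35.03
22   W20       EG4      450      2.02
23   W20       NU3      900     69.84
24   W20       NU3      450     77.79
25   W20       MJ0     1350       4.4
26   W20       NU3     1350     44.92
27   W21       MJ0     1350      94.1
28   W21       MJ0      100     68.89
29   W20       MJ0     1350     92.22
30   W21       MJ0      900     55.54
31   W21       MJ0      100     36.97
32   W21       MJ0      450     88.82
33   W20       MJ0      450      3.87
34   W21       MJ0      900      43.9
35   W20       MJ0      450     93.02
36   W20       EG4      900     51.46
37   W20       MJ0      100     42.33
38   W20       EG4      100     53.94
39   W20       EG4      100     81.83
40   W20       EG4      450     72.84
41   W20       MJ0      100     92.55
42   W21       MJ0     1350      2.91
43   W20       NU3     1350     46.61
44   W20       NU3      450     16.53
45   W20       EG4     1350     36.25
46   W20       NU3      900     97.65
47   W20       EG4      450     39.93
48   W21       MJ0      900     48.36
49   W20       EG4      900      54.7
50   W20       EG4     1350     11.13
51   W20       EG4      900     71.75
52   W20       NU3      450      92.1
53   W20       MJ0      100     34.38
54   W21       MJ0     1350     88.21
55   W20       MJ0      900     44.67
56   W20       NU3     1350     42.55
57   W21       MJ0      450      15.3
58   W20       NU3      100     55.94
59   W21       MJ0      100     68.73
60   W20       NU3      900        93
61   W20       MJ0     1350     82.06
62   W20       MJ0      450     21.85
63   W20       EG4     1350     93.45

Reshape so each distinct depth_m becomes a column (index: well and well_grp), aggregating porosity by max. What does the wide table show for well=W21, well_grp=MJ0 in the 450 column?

88.82

Rows with well=W21, well_grp=MJ0 and depth_m=450: porosity values are 13.47, 66.32, 88.82, 15.3.
max(13.47, 66.32, 88.82, 15.3) = 88.82.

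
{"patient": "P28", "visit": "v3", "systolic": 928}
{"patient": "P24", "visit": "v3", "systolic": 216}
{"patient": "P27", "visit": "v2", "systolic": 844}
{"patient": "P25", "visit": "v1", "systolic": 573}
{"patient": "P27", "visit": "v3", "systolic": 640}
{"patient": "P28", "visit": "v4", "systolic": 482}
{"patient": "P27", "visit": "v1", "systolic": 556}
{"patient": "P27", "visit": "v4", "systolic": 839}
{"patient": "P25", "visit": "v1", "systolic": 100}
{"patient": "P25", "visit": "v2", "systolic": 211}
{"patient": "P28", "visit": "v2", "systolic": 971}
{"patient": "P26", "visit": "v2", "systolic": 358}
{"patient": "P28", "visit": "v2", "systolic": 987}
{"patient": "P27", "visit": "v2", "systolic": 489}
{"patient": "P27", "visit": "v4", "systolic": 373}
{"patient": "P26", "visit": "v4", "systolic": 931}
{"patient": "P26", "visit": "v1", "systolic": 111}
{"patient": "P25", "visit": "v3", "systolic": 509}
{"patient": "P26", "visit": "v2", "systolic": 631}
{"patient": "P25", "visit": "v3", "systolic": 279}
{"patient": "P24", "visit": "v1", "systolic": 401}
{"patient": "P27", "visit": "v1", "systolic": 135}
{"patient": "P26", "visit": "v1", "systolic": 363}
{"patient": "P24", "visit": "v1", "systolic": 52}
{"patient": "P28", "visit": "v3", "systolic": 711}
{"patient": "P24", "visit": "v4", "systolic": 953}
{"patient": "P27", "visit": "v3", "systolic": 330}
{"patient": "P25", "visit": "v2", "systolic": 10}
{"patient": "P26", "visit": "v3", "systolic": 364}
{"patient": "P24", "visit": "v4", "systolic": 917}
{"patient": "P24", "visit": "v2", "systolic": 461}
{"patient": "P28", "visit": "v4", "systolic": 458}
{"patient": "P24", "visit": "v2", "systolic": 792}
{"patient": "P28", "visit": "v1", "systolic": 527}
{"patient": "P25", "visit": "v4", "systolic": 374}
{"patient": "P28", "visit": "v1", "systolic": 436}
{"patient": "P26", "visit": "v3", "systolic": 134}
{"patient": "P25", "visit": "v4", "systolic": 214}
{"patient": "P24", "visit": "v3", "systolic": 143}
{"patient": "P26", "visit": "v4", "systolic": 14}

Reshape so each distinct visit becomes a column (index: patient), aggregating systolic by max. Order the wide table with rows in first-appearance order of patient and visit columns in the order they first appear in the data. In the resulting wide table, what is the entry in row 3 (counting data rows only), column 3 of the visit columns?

556

With rows in first-appearance order of patient, row 3 is patient=P27. visit columns in first-appearance order: v3, v2, v1, v4; column 3 is v1.
Long rows with patient=P27, visit=v1: max(556, 135) = 556.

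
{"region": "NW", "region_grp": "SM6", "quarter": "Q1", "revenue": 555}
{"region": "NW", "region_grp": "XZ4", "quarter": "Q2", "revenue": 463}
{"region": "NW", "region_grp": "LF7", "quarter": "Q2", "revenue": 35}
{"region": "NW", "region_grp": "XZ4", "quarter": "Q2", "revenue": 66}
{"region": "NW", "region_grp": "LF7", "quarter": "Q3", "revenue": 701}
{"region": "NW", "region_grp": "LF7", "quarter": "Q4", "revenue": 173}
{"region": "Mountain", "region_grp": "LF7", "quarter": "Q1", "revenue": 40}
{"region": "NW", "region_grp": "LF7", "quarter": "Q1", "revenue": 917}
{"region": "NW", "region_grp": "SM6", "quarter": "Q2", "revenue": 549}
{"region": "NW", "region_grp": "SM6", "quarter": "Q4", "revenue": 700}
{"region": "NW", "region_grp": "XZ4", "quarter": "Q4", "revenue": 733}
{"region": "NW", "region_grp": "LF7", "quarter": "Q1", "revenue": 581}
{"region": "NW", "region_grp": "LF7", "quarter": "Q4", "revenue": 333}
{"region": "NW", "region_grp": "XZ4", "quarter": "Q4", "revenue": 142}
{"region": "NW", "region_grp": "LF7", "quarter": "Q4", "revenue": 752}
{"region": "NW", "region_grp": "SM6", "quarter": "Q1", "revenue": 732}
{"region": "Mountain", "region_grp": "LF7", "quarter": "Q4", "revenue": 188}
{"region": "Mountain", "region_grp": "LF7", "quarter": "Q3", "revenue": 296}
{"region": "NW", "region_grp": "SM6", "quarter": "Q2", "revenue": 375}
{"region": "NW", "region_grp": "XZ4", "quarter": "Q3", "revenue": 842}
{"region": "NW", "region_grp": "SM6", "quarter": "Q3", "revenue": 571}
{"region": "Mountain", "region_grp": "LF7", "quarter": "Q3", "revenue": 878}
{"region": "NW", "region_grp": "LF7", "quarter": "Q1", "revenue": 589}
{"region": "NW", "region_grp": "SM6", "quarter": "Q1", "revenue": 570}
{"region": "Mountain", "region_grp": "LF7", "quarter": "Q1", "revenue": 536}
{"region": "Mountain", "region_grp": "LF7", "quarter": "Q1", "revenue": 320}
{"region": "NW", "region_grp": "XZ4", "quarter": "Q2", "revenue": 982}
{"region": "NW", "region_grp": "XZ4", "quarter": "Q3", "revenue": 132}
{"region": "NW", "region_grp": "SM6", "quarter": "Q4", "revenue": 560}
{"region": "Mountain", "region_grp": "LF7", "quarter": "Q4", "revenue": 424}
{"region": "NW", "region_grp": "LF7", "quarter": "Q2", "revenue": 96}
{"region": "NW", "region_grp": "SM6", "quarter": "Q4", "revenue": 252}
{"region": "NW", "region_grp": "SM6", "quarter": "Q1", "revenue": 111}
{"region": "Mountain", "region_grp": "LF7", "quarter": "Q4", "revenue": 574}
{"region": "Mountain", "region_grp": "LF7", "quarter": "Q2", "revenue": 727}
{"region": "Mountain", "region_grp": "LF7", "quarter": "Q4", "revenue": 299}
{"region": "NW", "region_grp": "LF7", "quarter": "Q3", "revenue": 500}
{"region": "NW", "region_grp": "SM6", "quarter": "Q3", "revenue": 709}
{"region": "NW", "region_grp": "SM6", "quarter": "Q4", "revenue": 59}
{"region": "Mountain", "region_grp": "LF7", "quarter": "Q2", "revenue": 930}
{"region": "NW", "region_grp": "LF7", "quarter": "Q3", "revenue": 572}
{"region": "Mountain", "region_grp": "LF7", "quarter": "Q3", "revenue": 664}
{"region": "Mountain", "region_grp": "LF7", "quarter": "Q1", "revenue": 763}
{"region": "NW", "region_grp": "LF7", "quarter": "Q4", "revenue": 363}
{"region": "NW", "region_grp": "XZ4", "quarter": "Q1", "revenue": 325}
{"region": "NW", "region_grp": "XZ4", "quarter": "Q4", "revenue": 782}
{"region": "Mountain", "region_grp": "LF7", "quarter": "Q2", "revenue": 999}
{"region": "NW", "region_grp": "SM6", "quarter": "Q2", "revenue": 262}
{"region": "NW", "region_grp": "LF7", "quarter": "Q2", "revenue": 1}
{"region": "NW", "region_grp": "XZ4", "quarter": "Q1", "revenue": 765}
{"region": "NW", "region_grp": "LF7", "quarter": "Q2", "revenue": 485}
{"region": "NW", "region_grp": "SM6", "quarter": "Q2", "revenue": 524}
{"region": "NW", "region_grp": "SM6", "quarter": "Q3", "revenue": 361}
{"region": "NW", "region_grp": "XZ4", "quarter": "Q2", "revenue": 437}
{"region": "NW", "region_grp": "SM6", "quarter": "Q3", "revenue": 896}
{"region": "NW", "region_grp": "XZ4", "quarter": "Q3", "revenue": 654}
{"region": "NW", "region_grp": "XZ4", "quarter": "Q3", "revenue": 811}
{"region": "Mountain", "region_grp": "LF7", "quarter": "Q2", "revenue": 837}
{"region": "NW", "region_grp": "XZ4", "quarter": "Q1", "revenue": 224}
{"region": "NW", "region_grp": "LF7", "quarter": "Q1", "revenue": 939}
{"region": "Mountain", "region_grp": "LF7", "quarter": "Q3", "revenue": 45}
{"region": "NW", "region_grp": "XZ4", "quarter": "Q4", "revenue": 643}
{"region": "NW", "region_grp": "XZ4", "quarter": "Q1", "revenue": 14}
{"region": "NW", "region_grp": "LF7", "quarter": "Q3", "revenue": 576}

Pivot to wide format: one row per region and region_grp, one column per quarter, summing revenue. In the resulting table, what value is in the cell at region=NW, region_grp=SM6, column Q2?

Rows with region=NW, region_grp=SM6 and quarter=Q2: revenue values are 549, 375, 262, 524.
549 + 375 + 262 + 524 = 1710.

1710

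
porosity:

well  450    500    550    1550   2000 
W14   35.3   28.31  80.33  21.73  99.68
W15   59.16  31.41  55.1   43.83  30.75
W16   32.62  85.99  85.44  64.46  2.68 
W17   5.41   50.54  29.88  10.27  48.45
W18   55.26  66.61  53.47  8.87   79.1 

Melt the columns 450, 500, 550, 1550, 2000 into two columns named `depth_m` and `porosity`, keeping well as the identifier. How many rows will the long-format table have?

5 well values × 5 melted columns = 25 rows.

25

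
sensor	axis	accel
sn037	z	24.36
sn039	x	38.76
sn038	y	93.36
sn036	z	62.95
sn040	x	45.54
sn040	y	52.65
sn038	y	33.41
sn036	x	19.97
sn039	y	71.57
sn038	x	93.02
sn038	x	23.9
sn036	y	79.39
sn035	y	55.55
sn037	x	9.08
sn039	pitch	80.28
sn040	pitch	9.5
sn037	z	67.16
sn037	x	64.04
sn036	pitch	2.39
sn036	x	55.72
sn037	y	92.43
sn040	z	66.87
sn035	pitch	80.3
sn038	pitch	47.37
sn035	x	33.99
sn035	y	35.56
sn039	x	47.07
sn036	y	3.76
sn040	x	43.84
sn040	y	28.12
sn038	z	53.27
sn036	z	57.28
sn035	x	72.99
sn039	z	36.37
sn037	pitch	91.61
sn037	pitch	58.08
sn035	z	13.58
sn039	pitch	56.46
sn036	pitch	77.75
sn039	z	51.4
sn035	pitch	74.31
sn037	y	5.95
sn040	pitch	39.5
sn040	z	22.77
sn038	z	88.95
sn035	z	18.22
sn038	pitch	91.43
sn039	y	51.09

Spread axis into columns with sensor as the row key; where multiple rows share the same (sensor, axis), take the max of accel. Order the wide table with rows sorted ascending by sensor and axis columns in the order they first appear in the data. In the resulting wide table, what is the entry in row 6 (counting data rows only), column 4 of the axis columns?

39.5

With rows sorted ascending by sensor, row 6 is sensor=sn040. axis columns in first-appearance order: z, x, y, pitch; column 4 is pitch.
Long rows with sensor=sn040, axis=pitch: max(9.5, 39.5) = 39.5.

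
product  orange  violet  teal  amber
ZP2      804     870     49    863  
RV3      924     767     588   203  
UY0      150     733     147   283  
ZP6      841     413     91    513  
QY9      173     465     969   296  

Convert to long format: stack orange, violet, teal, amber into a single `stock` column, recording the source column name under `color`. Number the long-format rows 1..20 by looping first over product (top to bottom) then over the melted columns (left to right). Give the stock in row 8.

20 rows total (5 × 4). Row 8: index ⌊(8-1)/4⌋ = 1 into product → RV3; (8-1) mod 4 = 3 into the melted columns → amber.
So row 8 is (RV3, amber, 203); stock = 203.

203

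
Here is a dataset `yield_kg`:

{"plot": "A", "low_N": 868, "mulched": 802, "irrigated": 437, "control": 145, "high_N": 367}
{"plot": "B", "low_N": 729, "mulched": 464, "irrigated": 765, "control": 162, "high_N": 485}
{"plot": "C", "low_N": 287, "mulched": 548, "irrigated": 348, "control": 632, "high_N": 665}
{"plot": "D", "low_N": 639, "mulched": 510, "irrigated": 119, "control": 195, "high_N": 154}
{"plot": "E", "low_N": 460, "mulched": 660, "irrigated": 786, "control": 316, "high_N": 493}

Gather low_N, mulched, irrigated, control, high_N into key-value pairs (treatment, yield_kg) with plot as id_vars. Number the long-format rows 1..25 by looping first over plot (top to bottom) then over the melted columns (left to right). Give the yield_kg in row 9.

162

25 rows total (5 × 5). Row 9: index ⌊(9-1)/5⌋ = 1 into plot → B; (9-1) mod 5 = 3 into the melted columns → control.
So row 9 is (B, control, 162); yield_kg = 162.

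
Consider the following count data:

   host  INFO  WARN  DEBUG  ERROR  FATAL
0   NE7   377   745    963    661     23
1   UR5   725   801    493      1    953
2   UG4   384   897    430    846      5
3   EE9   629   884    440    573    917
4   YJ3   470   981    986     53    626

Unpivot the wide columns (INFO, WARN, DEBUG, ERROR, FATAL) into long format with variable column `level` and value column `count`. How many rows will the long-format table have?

25

5 host values × 5 melted columns = 25 rows.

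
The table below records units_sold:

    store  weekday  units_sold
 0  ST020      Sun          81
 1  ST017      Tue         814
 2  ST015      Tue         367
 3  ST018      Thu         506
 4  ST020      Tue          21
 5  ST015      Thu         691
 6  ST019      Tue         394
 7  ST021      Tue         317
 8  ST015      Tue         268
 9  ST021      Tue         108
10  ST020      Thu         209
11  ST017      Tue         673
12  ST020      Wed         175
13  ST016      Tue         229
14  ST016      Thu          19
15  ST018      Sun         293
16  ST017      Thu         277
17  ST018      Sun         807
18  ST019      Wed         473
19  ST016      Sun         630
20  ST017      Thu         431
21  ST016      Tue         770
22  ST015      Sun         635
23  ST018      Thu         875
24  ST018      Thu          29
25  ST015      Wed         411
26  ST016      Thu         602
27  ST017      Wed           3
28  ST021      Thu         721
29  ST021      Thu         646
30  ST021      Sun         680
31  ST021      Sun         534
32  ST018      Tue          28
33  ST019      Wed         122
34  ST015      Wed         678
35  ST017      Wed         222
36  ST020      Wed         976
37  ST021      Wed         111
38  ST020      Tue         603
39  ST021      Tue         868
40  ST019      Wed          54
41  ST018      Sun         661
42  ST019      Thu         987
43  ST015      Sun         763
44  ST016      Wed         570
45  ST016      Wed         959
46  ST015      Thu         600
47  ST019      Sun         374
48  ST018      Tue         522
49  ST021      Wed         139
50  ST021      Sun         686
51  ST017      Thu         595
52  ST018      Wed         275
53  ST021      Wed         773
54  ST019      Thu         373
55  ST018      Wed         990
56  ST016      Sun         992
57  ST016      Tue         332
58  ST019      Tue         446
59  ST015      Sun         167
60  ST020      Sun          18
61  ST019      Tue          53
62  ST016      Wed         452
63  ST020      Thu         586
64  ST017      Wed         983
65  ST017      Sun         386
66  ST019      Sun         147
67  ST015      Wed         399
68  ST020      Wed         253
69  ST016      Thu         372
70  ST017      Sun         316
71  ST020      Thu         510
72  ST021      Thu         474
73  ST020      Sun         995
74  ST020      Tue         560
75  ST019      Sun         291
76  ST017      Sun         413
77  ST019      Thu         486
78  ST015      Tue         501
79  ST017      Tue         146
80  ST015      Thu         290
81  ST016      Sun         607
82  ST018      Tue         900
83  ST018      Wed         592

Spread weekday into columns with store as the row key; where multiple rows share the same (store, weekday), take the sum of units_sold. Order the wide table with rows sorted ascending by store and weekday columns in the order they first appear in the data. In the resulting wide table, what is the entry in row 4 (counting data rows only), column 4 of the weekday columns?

1857

With rows sorted ascending by store, row 4 is store=ST018. weekday columns in first-appearance order: Sun, Tue, Thu, Wed; column 4 is Wed.
Long rows with store=ST018, weekday=Wed: 275 + 990 + 592 = 1857.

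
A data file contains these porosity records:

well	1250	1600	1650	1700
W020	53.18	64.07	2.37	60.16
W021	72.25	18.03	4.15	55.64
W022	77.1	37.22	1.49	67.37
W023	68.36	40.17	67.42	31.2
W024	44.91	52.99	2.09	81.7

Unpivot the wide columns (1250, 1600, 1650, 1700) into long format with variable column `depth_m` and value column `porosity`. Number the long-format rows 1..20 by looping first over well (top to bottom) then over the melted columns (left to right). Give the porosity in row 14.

40.17

20 rows total (5 × 4). Row 14: index ⌊(14-1)/4⌋ = 3 into well → W023; (14-1) mod 4 = 1 into the melted columns → 1600.
So row 14 is (W023, 1600, 40.17); porosity = 40.17.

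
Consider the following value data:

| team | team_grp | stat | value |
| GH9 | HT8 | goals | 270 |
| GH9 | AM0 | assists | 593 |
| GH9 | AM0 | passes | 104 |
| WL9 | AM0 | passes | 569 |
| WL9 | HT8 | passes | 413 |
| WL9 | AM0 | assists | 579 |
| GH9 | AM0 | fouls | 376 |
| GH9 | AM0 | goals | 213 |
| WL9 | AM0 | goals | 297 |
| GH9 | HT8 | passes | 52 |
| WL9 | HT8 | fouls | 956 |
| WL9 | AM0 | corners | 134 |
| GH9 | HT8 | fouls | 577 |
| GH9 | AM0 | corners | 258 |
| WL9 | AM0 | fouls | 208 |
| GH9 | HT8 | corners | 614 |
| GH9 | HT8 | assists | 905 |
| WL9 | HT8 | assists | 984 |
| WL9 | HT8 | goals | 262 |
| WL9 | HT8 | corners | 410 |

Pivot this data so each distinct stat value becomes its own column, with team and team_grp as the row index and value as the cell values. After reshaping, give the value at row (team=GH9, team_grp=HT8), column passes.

52

Wide layout: rows indexed by team and team_grp, columns are the 5 distinct stat values (goals, assists, passes, fouls, corners).
Cell (team=GH9, team_grp=HT8, stat=passes) draws from the long row where team=GH9, team_grp=HT8 and stat=passes, which has value=52.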